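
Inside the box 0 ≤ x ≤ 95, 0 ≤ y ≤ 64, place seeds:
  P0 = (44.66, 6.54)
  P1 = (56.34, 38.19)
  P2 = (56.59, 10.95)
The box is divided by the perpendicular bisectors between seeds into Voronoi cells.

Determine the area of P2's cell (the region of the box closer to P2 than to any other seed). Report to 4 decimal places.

1. box [0,95]×[0,64]: [(0, 0) (95, 0) (95, 64) (0, 64)]
2. ⊥bis P2·P0 via (50.625,8.745): [(53.8576, 0) (95, 0) (95, 64) (30.1996, 64)]  |A|=3390.1669
3. ⊥bis P2·P1 via (56.465,24.57): [(44.8147, 24.4631) (53.8576, 0) (95, 0) (95, 24.9237)]  |A|=1128.6349
4. canonical 4-gon: [(44.8147, 24.4631) (53.8576, 0) (95, 0) (95, 24.9237)]
5. shoelace: 1128.6349

Area of P2's cell: 1128.6349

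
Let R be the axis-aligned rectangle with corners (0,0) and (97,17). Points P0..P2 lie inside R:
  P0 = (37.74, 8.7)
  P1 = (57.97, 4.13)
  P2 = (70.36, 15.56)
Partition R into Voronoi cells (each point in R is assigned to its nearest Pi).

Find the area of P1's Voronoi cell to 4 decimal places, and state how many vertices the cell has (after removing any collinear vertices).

Area of P1's cell: 290.3563 (4 vertices)

1. box [0,97]×[0,17]: [(0, 0) (97, 0) (97, 17) (0, 17)]
2. ⊥bis P1·P0 via (47.855,6.415): [(46.4058, 0) (97, 0) (97, 17) (50.2462, 17)]  |A|=827.4579
3. ⊥bis P1·P2 via (64.165,9.845): [(46.4058, 0) (73.2472, 0) (57.5644, 17) (50.2462, 17)]  |A|=290.3563
4. canonical 4-gon: [(46.4058, 0) (73.2472, 0) (57.5644, 17) (50.2462, 17)]
5. shoelace: 290.3563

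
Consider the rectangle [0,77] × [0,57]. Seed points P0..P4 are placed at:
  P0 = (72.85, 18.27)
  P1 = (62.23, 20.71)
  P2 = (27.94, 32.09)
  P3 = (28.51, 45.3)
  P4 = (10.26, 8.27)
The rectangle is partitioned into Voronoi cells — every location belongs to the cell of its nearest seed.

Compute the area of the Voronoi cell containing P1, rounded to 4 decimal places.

1. box [0,77]×[0,57]: [(0, 0) (77, 0) (77, 57) (0, 57)]
2. ⊥bis P1·P0 via (67.54,19.49): [(0, 0) (63.0621, 0) (76.1581, 57) (0, 57)]  |A|=3967.7754
3. ⊥bis P1·P2 via (45.085,26.4): [(36.3235, 0) (63.0621, 0) (76.1581, 57) (55.2404, 57)]  |A|=1358.2049
4. ⊥bis P1·P3 via (45.37,33.005): [(48.8698, 37.8042) (36.3235, 0) (63.0621, 0) (76.1581, 57) (62.8681, 57)]  |A|=1284.9945
5. ⊥bis P1·P4 via (36.245,14.49): [(48.8698, 37.8042) (38.293, 5.9343) (39.7135, 0) (63.0621, 0) (76.1581, 57) (62.8681, 57)]  |A|=1274.9359
6. canonical 6-gon: [(48.8698, 37.8042) (38.293, 5.9343) (39.7135, 0) (63.0621, 0) (76.1581, 57) (62.8681, 57)]
7. shoelace: 1274.9359

Area of P1's cell: 1274.9359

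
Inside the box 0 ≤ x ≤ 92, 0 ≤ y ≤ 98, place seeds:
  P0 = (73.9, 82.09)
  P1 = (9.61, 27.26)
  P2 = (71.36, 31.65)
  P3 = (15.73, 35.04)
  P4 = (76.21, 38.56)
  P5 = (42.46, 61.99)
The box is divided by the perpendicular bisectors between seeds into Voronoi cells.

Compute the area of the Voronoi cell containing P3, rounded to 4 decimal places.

Area of P3's cell: 1363.8397

1. box [0,92]×[0,98]: [(0, 0) (92, 0) (92, 98) (0, 98)]
2. ⊥bis P3·P0 via (44.815,58.565): [(0, 0) (92, 0) (92, 0.2281) (12.9185, 98) (0, 98)]  |A|=5150.0277
3. ⊥bis P3·P1 via (12.67,31.15): [(0, 41.1166) (52.2692, 0) (92, 0) (92, 0.2281) (12.9185, 98) (0, 98)]  |A|=4075.4613
4. ⊥bis P3·P2 via (43.545,33.345): [(0, 41.1166) (42.005, 8.0741) (45.0632, 58.2582) (12.9185, 98) (0, 98)]  |A|=2642.8916
5. ⊥bis P3·P4 via (45.97,36.8): [(0, 41.1166) (42.005, 8.0741) (44.8882, 55.3871) (44.6946, 58.7139) (12.9185, 98) (0, 98)]  |A|=2642.3226
6. ⊥bis P3·P5 via (29.095,48.515): [(0, 77.3725) (0, 41.1166) (42.005, 8.0741) (43.5932, 34.1352)]  |A|=1363.8397
7. canonical 4-gon: [(0, 77.3725) (0, 41.1166) (42.005, 8.0741) (43.5932, 34.1352)]
8. shoelace: 1363.8397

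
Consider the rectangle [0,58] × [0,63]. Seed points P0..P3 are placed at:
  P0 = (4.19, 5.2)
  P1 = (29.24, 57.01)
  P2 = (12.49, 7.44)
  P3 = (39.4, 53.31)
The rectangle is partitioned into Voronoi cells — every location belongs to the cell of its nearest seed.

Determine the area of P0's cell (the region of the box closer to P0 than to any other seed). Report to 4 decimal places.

Area of P0's cell: 186.9628

1. box [0,58]×[0,63]: [(0, 0) (58, 0) (58, 63) (0, 63)]
2. ⊥bis P0·P1 via (16.715,31.105): [(0, 39.1867) (0, 0) (58, 0) (58, 11.1438)]  |A|=1459.5836
3. ⊥bis P0·P2 via (8.34,6.32): [(0, 37.2227) (0, 0) (10.0456, 0)]  |A|=186.9628
4. ⊥bis P0·P3 via (21.795,29.255): [(0, 37.2227) (0, 0) (10.0456, 0)]  |A|=186.9628
5. canonical 3-gon: [(0, 37.2227) (0, 0) (10.0456, 0)]
6. shoelace: 186.9628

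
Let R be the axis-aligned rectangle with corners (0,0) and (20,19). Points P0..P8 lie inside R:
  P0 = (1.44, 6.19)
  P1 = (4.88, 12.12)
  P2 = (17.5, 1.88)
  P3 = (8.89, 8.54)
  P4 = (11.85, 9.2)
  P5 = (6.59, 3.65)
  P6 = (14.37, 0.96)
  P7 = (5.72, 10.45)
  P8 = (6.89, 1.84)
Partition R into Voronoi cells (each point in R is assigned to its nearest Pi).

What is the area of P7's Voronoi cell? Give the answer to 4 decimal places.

1. box [0,20]×[0,19]: [(0, 0) (20, 0) (20, 19) (0, 19)]
2. ⊥bis P7·P0 via (3.58,8.32): [(0, 11.9168) (11.8611, 0) (20, 0) (20, 19) (0, 19)]  |A|=309.3266
3. ⊥bis P7·P1 via (5.3,11.285): [(2.1872, 9.7193) (11.8611, 0) (20, 0) (20, 18.679)]  |A|=205.9145
4. ⊥bis P7·P2 via (11.61,6.165): [(2.1872, 9.7193) (9.1249, 2.7491) (20, 17.6976) (20, 18.679)]  |A|=98.4958
5. ⊥bis P7·P3 via (7.305,9.495): [(9.7244, 13.5104) (2.1872, 9.7193) (5.4594, 6.4318)]  |A|=18.5917
6. ⊥bis P7·P4 via (8.785,9.825): [(9.4404, 13.0391) (9.515, 13.4051) (2.1872, 9.7193) (5.4594, 6.4318)]  |A|=18.5573
7. ⊥bis P7·P5 via (6.155,7.05): [(5.8048, 7.0052) (9.4404, 13.0391) (9.515, 13.4051) (2.1872, 9.7193) (4.9921, 6.9012)]  |A|=18.3423
8. ⊥bis P7·P6 via (10.045,5.705): [(5.8048, 7.0052) (9.4404, 13.0391) (9.515, 13.4051) (2.1872, 9.7193) (4.9921, 6.9012)]  |A|=18.3423
9. ⊥bis P7·P8 via (6.305,6.145): [(5.8048, 7.0052) (9.4404, 13.0391) (9.515, 13.4051) (2.1872, 9.7193) (4.9921, 6.9012)]  |A|=18.3423
10. canonical 5-gon: [(5.8048, 7.0052) (9.4404, 13.0391) (9.515, 13.4051) (2.1872, 9.7193) (4.9921, 6.9012)]
11. shoelace: 18.3423

Area of P7's cell: 18.3423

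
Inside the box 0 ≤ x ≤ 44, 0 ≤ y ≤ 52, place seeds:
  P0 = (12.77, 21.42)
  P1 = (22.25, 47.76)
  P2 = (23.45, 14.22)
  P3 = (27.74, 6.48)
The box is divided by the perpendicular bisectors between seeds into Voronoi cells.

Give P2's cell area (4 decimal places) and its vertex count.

1. box [0,44]×[0,52]: [(0, 0) (44, 0) (44, 52) (0, 52)]
2. ⊥bis P2·P0 via (18.11,17.82): [(6.0965, 0) (44, 0) (44, 52) (41.1527, 52)]  |A|=1059.5204
3. ⊥bis P2·P1 via (22.85,30.99): [(27.0909, 31.1417) (6.0965, 0) (44, 0) (44, 31.7467)]  |A|=858.5935
4. ⊥bis P2·P3 via (25.595,10.35): [(27.0909, 31.1417) (6.0965, 0) (6.9216, 0) (44, 20.5512) (44, 31.7467)]  |A|=477.5901
5. canonical 5-gon: [(27.0909, 31.1417) (6.0965, 0) (6.9216, 0) (44, 20.5512) (44, 31.7467)]
6. shoelace: 477.5901

Area of P2's cell: 477.5901 (5 vertices)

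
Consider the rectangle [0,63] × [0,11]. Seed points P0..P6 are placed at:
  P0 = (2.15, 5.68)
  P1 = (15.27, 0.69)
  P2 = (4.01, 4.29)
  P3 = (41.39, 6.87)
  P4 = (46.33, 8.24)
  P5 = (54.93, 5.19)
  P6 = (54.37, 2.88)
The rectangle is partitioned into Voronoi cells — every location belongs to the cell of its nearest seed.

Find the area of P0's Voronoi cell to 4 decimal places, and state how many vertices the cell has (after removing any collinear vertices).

1. box [0,63]×[0,11]: [(0, 0) (63, 0) (63, 11) (0, 11)]
2. ⊥bis P0·P1 via (8.71,3.185): [(0, 0) (7.4986, 0) (11.6823, 11) (0, 11)]  |A|=105.4952
3. ⊥bis P0·P2 via (3.08,4.985): [(0, 0.8636) (7.5751, 11) (0, 11)]  |A|=38.3922
4. ⊥bis P0·P3 via (21.77,6.275): [(0, 0.8636) (7.5751, 11) (0, 11)]  |A|=38.3922
5. ⊥bis P0·P4 via (24.24,6.96): [(0, 0.8636) (7.5751, 11) (0, 11)]  |A|=38.3922
6. ⊥bis P0·P5 via (28.54,5.435): [(0, 0.8636) (7.5751, 11) (0, 11)]  |A|=38.3922
7. ⊥bis P0·P6 via (28.26,4.28): [(0, 0.8636) (7.5751, 11) (0, 11)]  |A|=38.3922
8. canonical 3-gon: [(0, 0.8636) (7.5751, 11) (0, 11)]
9. shoelace: 38.3922

Area of P0's cell: 38.3922 (3 vertices)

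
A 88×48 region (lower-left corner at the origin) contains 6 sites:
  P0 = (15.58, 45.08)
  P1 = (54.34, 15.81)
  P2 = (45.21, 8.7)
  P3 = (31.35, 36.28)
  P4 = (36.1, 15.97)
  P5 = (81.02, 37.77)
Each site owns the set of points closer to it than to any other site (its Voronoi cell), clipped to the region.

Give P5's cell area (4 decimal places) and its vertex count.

1. box [0,88]×[0,48]: [(0, 0) (88, 0) (88, 48) (0, 48)]
2. ⊥bis P5·P0 via (48.3,41.425): [(43.6726, 0) (88, 0) (88, 48) (49.0345, 48)]  |A|=1999.0304
3. ⊥bis P5·P1 via (67.68,26.79): [(88, 2.1025) (88, 48) (50.2223, 48)]  |A|=866.9512
4. ⊥bis P5·P2 via (63.115,23.235): [(88, 2.1025) (88, 48) (50.2223, 48)]  |A|=866.9512
5. ⊥bis P5·P3 via (56.185,37.025): [(56.0689, 40.8968) (88, 2.1025) (88, 48) (55.8558, 48)]  |A|=846.9434
6. ⊥bis P5·P4 via (58.56,26.87): [(56.0689, 40.8968) (88, 2.1025) (88, 48) (55.8558, 48)]  |A|=846.9434
7. canonical 4-gon: [(56.0689, 40.8968) (88, 2.1025) (88, 48) (55.8558, 48)]
8. shoelace: 846.9434

Area of P5's cell: 846.9434 (4 vertices)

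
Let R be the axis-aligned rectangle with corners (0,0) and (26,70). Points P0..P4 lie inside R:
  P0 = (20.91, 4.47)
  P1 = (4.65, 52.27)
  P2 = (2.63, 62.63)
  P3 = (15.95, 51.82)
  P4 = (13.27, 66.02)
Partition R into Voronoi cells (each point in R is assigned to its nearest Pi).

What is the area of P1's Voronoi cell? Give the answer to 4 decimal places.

1. box [0,26]×[0,70]: [(0, 0) (26, 0) (26, 70) (0, 70)]
2. ⊥bis P1·P0 via (12.78,28.37): [(0, 24.0227) (26, 32.867) (26, 70) (0, 70)]  |A|=1080.4342
3. ⊥bis P1·P2 via (3.64,57.45): [(0, 56.7403) (0, 24.0227) (26, 32.867) (26, 61.8098)]  |A|=801.5847
4. ⊥bis P1·P3 via (10.3,52.045): [(10.569, 58.801) (0, 56.7403) (0, 24.0227) (9.3102, 27.1897)]  |A|=318.0573
5. ⊥bis P1·P4 via (8.96,59.145): [(10.5432, 58.1525) (9.7602, 58.6433) (0, 56.7403) (0, 24.0227) (9.3102, 27.1897)]  |A|=317.7971
6. canonical 5-gon: [(10.5432, 58.1525) (9.7602, 58.6433) (0, 56.7403) (0, 24.0227) (9.3102, 27.1897)]
7. shoelace: 317.7971

Area of P1's cell: 317.7971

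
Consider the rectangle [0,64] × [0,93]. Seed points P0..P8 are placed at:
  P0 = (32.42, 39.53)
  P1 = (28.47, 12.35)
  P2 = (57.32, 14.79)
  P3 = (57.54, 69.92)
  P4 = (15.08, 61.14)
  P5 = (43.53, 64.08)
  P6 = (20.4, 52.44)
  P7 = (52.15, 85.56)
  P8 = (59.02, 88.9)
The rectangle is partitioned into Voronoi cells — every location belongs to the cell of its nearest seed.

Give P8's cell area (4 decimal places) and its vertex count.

Area of P8's cell: 108.8136 (4 vertices)

1. box [0,64]×[0,93]: [(0, 0) (64, 0) (64, 93) (0, 93)]
2. ⊥bis P8·P0 via (45.72,64.215): [(0, 88.8484) (64, 54.3659) (64, 93) (0, 93)]  |A|=1369.1404
3. ⊥bis P8·P1 via (43.745,50.625): [(0, 88.8484) (64, 54.3659) (64, 93) (0, 93)]  |A|=1369.1404
4. ⊥bis P8·P2 via (58.17,51.845): [(0, 88.8484) (64, 54.3659) (64, 93) (0, 93)]  |A|=1369.1404
5. ⊥bis P8·P3 via (58.28,79.41): [(0, 88.8484) (10.6202, 83.1264) (64, 78.964) (64, 93) (0, 93)]  |A|=712.6219
6. ⊥bis P8·P4 via (37.05,75.02): [(33.0328, 81.3787) (64, 78.964) (64, 93) (25.6908, 93)]  |A|=439.9301
7. ⊥bis P8·P5 via (51.275,76.49): [(26.2572, 92.1035) (44.928, 80.4512) (64, 78.964) (64, 93) (25.6908, 93)]  |A|=379.2858
8. ⊥bis P8·P6 via (39.71,70.67): [(26.2572, 92.1035) (44.928, 80.4512) (64, 78.964) (64, 93) (25.6908, 93)]  |A|=379.2858
9. ⊥bis P8·P7 via (55.585,87.23): [(59.4305, 79.3203) (64, 78.964) (64, 93) (52.7798, 93)]  |A|=108.8136
10. canonical 4-gon: [(59.4305, 79.3203) (64, 78.964) (64, 93) (52.7798, 93)]
11. shoelace: 108.8136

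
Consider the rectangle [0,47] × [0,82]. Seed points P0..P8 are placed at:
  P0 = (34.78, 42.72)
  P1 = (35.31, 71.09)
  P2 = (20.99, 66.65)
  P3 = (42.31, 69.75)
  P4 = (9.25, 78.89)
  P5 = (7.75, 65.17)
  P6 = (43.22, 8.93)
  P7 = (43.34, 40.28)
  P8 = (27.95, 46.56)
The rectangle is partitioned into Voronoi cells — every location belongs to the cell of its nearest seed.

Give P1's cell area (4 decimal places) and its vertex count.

1. box [0,47]×[0,82]: [(0, 0) (47, 0) (47, 82) (0, 82)]
2. ⊥bis P1·P0 via (35.045,56.905): [(0, 57.5597) (47, 56.6817) (47, 82) (0, 82)]  |A|=1169.328
3. ⊥bis P1·P2 via (28.15,68.87): [(31.8413, 56.9649) (47, 56.6817) (47, 82) (24.079, 82)]  |A|=478.8128
4. ⊥bis P1·P3 via (38.81,70.42): [(31.8413, 56.9649) (36.2186, 56.8831) (41.0267, 82) (24.079, 82)]  |A|=267.3149
5. ⊥bis P1·P4 via (22.28,74.99): [(24.2312, 81.509) (31.8413, 56.9649) (36.2186, 56.8831) (41.0267, 82) (24.3782, 82)]  |A|=267.2414
6. ⊥bis P1·P5 via (21.53,68.13): [(24.2312, 81.509) (31.8413, 56.9649) (36.2186, 56.8831) (41.0267, 82) (24.3782, 82)]  |A|=267.2414
7. ⊥bis P1·P6 via (39.265,40.01): [(24.2312, 81.509) (31.8413, 56.9649) (36.2186, 56.8831) (41.0267, 82) (24.3782, 82)]  |A|=267.2414
8. ⊥bis P1·P7 via (39.325,55.685): [(24.2312, 81.509) (31.8413, 56.9649) (36.2186, 56.8831) (41.0267, 82) (24.3782, 82)]  |A|=267.2414
9. ⊥bis P1·P8 via (31.63,58.825): [(24.2312, 81.509) (31.227, 58.9459) (36.321, 57.4175) (41.0267, 82) (24.3782, 82)]  |A|=261.4912
10. canonical 5-gon: [(24.2312, 81.509) (31.227, 58.9459) (36.321, 57.4175) (41.0267, 82) (24.3782, 82)]
11. shoelace: 261.4912

Area of P1's cell: 261.4912 (5 vertices)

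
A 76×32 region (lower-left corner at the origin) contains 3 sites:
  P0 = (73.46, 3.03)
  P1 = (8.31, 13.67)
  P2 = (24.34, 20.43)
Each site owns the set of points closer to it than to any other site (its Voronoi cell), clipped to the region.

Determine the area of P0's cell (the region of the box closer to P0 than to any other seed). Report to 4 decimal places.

Area of P0's cell: 818.7974

1. box [0,76]×[0,32]: [(0, 0) (76, 0) (76, 32) (0, 32)]
2. ⊥bis P0·P1 via (40.885,8.35): [(39.5213, 0) (76, 0) (76, 32) (44.7474, 32)]  |A|=1083.7004
3. ⊥bis P0·P2 via (48.9,11.73): [(44.7448, 0) (76, 0) (76, 32) (56.0803, 32)]  |A|=818.7974
4. canonical 4-gon: [(44.7448, 0) (76, 0) (76, 32) (56.0803, 32)]
5. shoelace: 818.7974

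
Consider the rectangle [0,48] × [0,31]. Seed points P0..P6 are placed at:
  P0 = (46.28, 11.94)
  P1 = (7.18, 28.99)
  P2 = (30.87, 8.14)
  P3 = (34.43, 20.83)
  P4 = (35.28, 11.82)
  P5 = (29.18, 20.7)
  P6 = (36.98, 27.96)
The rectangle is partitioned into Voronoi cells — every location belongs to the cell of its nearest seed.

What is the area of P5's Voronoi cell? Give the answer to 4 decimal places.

1. box [0,48]×[0,31]: [(0, 0) (48, 0) (48, 31) (0, 31)]
2. ⊥bis P5·P0 via (37.73,16.32): [(0, 0) (29.3696, 0) (45.2503, 31) (0, 31)]  |A|=1156.6078
3. ⊥bis P5·P1 via (18.18,24.845): [(8.818, 0) (29.3696, 0) (45.2503, 31) (20.4993, 31)]  |A|=702.1902
4. ⊥bis P5·P2 via (30.025,14.42): [(13.4092, 12.1843) (37.255, 15.3928) (45.2503, 31) (20.4993, 31)]  |A|=406.1099
5. ⊥bis P5·P3 via (31.805,20.765): [(13.4092, 12.1843) (31.9557, 14.6798) (31.5516, 31) (20.4993, 31)]  |A|=255.8235
6. ⊥bis P5·P4 via (32.23,16.26): [(13.4092, 12.1843) (29.4361, 14.3408) (31.9218, 16.0483) (31.5516, 31) (20.4993, 31)]  |A|=254.0937
7. ⊥bis P5·P6 via (33.08,24.33): [(13.4092, 12.1843) (29.4361, 14.3408) (31.9218, 16.0483) (31.6795, 25.8347) (26.8718, 31) (20.4993, 31)]  |A|=242.0075
8. canonical 6-gon: [(13.4092, 12.1843) (29.4361, 14.3408) (31.9218, 16.0483) (31.6795, 25.8347) (26.8718, 31) (20.4993, 31)]
9. shoelace: 242.0075

Area of P5's cell: 242.0075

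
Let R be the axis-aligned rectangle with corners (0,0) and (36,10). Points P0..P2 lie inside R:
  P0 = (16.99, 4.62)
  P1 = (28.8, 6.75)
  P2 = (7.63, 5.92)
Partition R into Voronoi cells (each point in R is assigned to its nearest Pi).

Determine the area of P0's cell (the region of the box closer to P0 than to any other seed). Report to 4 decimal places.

1. box [0,36]×[0,10]: [(0, 0) (36, 0) (36, 10) (0, 10)]
2. ⊥bis P0·P1 via (22.895,5.685): [(0, 0) (23.9203, 0) (22.1168, 10) (0, 10)]  |A|=230.1854
3. ⊥bis P0·P2 via (12.31,5.27): [(11.5781, 0) (23.9203, 0) (22.1168, 10) (12.9669, 10)]  |A|=107.4604
4. canonical 4-gon: [(11.5781, 0) (23.9203, 0) (22.1168, 10) (12.9669, 10)]
5. shoelace: 107.4604

Area of P0's cell: 107.4604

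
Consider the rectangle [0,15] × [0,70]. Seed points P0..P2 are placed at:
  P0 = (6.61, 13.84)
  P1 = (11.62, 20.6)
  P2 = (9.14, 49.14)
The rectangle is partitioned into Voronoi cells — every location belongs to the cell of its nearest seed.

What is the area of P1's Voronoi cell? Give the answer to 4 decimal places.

Area of P1's cell: 243.0424

1. box [0,15]×[0,70]: [(0, 0) (15, 0) (15, 70) (0, 70)]
2. ⊥bis P1·P0 via (9.115,17.22): [(0, 23.9753) (15, 12.8585) (15, 70) (0, 70)]  |A|=773.7463
3. ⊥bis P1·P2 via (10.38,34.87): [(0, 33.968) (0, 23.9753) (15, 12.8585) (15, 35.2715)]  |A|=243.0424
4. canonical 4-gon: [(0, 33.968) (0, 23.9753) (15, 12.8585) (15, 35.2715)]
5. shoelace: 243.0424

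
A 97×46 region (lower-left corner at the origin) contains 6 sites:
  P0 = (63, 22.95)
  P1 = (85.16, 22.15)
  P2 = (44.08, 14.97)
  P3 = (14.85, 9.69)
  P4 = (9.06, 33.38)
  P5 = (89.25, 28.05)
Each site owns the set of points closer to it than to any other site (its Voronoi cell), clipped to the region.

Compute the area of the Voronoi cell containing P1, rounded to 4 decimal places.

1. box [0,97]×[0,46]: [(0, 0) (97, 0) (97, 46) (0, 46)]
2. ⊥bis P1·P0 via (74.08,22.55): [(73.2659, 0) (97, 0) (97, 46) (74.9266, 46)]  |A|=1053.5727
3. ⊥bis P1·P2 via (64.62,18.56): [(73.2659, 0) (97, 0) (97, 46) (74.9266, 46)]  |A|=1053.5727
4. ⊥bis P1·P3 via (50.005,15.92): [(73.2659, 0) (97, 0) (97, 46) (74.9266, 46)]  |A|=1053.5727
5. ⊥bis P1·P4 via (47.11,27.765): [(73.2659, 0) (97, 0) (97, 46) (74.9266, 46)]  |A|=1053.5727
6. ⊥bis P1·P5 via (87.205,25.1): [(74.4903, 33.9141) (73.2659, 0) (97, 0) (97, 18.3099)]  |A|=608.5358
7. canonical 4-gon: [(74.4903, 33.9141) (73.2659, 0) (97, 0) (97, 18.3099)]
8. shoelace: 608.5358

Area of P1's cell: 608.5358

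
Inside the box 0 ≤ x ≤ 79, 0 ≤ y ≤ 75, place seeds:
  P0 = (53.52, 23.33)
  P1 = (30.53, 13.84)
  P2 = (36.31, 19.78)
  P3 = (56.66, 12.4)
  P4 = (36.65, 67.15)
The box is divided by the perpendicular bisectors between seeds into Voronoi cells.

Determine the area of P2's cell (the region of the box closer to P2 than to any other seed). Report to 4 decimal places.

1. box [0,79]×[0,75]: [(0, 0) (79, 0) (79, 75) (0, 75)]
2. ⊥bis P2·P0 via (44.915,21.555): [(0, 0) (49.3613, 0) (33.8906, 75) (0, 75)]  |A|=3121.9454
3. ⊥bis P2·P1 via (33.42,16.81): [(0, 49.3298) (49.0263, 1.6241) (33.8906, 75) (0, 75)]  |A|=1872.6336
4. ⊥bis P2·P3 via (46.485,16.09): [(0, 49.3298) (43.2701, 7.2252) (46.2028, 15.3119) (33.8906, 75) (0, 75)]  |A|=1841.1466
5. ⊥bis P2·P4 via (36.48,43.465): [(5.8008, 43.6852) (43.2701, 7.2252) (46.2028, 15.3119) (40.4013, 43.4369)]  |A|=690.8121
6. canonical 4-gon: [(5.8008, 43.6852) (43.2701, 7.2252) (46.2028, 15.3119) (40.4013, 43.4369)]
7. shoelace: 690.8121

Area of P2's cell: 690.8121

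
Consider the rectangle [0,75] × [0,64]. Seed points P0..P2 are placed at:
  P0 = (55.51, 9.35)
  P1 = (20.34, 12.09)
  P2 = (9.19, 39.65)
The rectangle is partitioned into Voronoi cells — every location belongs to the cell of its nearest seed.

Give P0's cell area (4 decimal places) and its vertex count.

Area of P0's cell: 2041.4221 (5 vertices)

1. box [0,75]×[0,64]: [(0, 0) (75, 0) (75, 64) (0, 64)]
2. ⊥bis P0·P1 via (37.925,10.72): [(37.0898, 0) (75, 0) (75, 64) (42.0759, 64)]  |A|=2266.6965
3. ⊥bis P0·P2 via (32.35,24.5): [(39.8974, 36.0379) (37.0898, 0) (75, 0) (75, 64) (58.1887, 64)]  |A|=2041.4221
4. canonical 5-gon: [(39.8974, 36.0379) (37.0898, 0) (75, 0) (75, 64) (58.1887, 64)]
5. shoelace: 2041.4221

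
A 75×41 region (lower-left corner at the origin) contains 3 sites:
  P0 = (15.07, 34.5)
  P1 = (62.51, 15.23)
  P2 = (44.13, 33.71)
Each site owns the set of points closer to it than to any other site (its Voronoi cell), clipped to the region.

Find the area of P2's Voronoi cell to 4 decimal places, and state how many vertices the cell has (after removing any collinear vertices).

Area of P2's cell: 824.0284 (4 vertices)

1. box [0,75]×[0,41]: [(0, 0) (75, 0) (75, 41) (0, 41)]
2. ⊥bis P2·P0 via (29.6,34.105): [(28.6729, 0) (75, 0) (75, 41) (29.7874, 41)]  |A|=1876.564
3. ⊥bis P2·P1 via (53.32,24.47): [(28.6729, 0) (28.7169, 0) (69.9399, 41) (29.7874, 41)]  |A|=824.0284
4. canonical 4-gon: [(28.6729, 0) (28.7169, 0) (69.9399, 41) (29.7874, 41)]
5. shoelace: 824.0284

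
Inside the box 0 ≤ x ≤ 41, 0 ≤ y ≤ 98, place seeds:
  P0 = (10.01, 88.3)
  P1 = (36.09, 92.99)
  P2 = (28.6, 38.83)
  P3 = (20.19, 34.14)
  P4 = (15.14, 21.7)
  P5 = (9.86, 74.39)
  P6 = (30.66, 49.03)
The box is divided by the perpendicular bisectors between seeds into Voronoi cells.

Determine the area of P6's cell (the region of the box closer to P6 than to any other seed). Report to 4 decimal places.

Area of P6's cell: 598.6005

1. box [0,41]×[0,98]: [(0, 0) (41, 0) (41, 98) (0, 98)]
2. ⊥bis P6·P0 via (20.335,68.665): [(0, 57.9719) (0, 0) (41, 0) (41, 79.5316)]  |A|=2818.8224
3. ⊥bis P6·P1 via (33.375,71.01): [(26.4266, 71.8683) (0, 57.9719) (0, 0) (41, 0) (41, 70.0681)]  |A|=2749.8651
4. ⊥bis P6·P2 via (29.63,43.93): [(26.4266, 71.8683) (0, 57.9719) (0, 49.9141) (41, 41.6337) (41, 70.0681)]  |A|=873.1351
5. ⊥bis P6·P3 via (25.425,41.585): [(26.4266, 71.8683) (1.2131, 58.6098) (19.0518, 46.0664) (41, 41.6337) (41, 70.0681)]  |A|=783.08
6. ⊥bis P6·P4 via (22.9,35.365): [(26.4266, 71.8683) (1.2131, 58.6098) (19.0518, 46.0664) (41, 41.6337) (41, 70.0681)]  |A|=783.08
7. ⊥bis P6·P5 via (20.26,61.71): [(31.8313, 71.2007) (9.433, 52.8298) (19.0518, 46.0664) (41, 41.6337) (41, 70.0681)]  |A|=598.6005
8. canonical 5-gon: [(31.8313, 71.2007) (9.433, 52.8298) (19.0518, 46.0664) (41, 41.6337) (41, 70.0681)]
9. shoelace: 598.6005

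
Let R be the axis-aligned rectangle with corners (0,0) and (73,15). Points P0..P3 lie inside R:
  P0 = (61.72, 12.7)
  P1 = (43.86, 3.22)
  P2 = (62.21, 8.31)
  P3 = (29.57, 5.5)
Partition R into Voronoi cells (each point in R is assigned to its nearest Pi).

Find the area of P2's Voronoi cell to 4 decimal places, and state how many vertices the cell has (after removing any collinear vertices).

Area of P2's cell: 209.3533 (4 vertices)

1. box [0,73]×[0,15]: [(0, 0) (73, 0) (73, 15) (0, 15)]
2. ⊥bis P2·P0 via (61.965,10.505): [(0, 3.5886) (0, 0) (73, 0) (73, 11.7367)]  |A|=559.3746
3. ⊥bis P2·P1 via (53.035,5.765): [(52.0279, 9.3958) (54.6341, 0) (73, 0) (73, 11.7367)]  |A|=209.3533
4. ⊥bis P2·P3 via (45.89,6.905): [(52.0279, 9.3958) (54.6341, 0) (73, 0) (73, 11.7367)]  |A|=209.3533
5. canonical 4-gon: [(52.0279, 9.3958) (54.6341, 0) (73, 0) (73, 11.7367)]
6. shoelace: 209.3533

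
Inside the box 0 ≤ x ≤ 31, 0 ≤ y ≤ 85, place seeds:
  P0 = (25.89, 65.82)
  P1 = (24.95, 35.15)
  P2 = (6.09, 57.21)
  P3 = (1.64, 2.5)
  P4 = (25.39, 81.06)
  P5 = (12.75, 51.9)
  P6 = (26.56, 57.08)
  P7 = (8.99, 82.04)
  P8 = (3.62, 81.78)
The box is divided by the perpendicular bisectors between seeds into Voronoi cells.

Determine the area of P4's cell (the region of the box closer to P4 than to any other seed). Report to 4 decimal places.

1. box [0,31]×[0,85]: [(0, 0) (31, 0) (31, 85) (0, 85)]
2. ⊥bis P4·P0 via (25.64,73.44): [(0, 72.5988) (31, 73.6159) (31, 85) (0, 85)]  |A|=368.673
3. ⊥bis P4·P1 via (25.17,58.105): [(0, 72.5988) (31, 73.6159) (31, 85) (0, 85)]  |A|=368.673
4. ⊥bis P4·P2 via (15.74,69.135): [(0, 81.8722) (11.0131, 72.9601) (31, 73.6159) (31, 85) (0, 85)]  |A|=317.6085
5. ⊥bis P4·P3 via (13.515,41.78): [(0, 81.8722) (11.0131, 72.9601) (31, 73.6159) (31, 85) (0, 85)]  |A|=317.6085
6. ⊥bis P4·P5 via (19.07,66.48): [(0, 81.8722) (11.0131, 72.9601) (31, 73.6159) (31, 85) (0, 85)]  |A|=317.6085
7. ⊥bis P4·P6 via (25.975,69.07): [(0, 81.8722) (11.0131, 72.9601) (31, 73.6159) (31, 85) (0, 85)]  |A|=317.6085
8. ⊥bis P4·P7 via (17.19,81.55): [(16.6878, 73.1463) (31, 73.6159) (31, 85) (17.3962, 85)]  |A|=162.0939
9. ⊥bis P4·P8 via (14.505,81.42): [(16.6878, 73.1463) (31, 73.6159) (31, 85) (17.3962, 85)]  |A|=162.0939
10. canonical 4-gon: [(16.6878, 73.1463) (31, 73.6159) (31, 85) (17.3962, 85)]
11. shoelace: 162.0939

Area of P4's cell: 162.0939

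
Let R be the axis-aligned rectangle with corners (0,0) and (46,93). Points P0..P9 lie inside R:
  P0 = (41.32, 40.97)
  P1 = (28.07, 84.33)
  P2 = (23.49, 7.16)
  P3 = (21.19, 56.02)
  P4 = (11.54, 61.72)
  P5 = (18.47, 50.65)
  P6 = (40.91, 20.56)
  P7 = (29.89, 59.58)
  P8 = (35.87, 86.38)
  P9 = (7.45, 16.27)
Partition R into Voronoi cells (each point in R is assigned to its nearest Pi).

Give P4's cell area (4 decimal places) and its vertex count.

Area of P4's cell: 537.6422 (5 vertices)

1. box [0,46]×[0,93]: [(0, 0) (46, 0) (46, 93) (0, 93)]
2. ⊥bis P4·P0 via (26.43,51.345): [(0, 13.4132) (46, 79.4315) (46, 93) (0, 93)]  |A|=2142.5728
3. ⊥bis P4·P1 via (19.805,73.025): [(0, 87.5043) (0, 13.4132) (34.2021, 62.4994)]  |A|=1267.0362
4. ⊥bis P4·P2 via (17.515,34.44): [(0, 87.5043) (0, 30.6038) (14.1352, 33.6997) (34.2021, 62.4994)]  |A|=1145.5399
5. ⊥bis P4·P3 via (16.365,58.87): [(23.2418, 70.5124) (0, 87.5043) (0, 31.1643)]  |A|=654.7218
6. ⊥bis P4·P5 via (15.005,56.185): [(14.6465, 55.9606) (23.2418, 70.5124) (0, 87.5043) (0, 46.7916)]  |A|=540.2795
7. ⊥bis P4·P6 via (26.225,41.14): [(14.6465, 55.9606) (23.2418, 70.5124) (0, 87.5043) (0, 46.7916)]  |A|=540.2795
8. ⊥bis P4·P7 via (20.715,60.65): [(14.6465, 55.9606) (21.5265, 67.6083) (21.9733, 71.4398) (0, 87.5043) (0, 46.7916)]  |A|=537.6422
9. ⊥bis P4·P8 via (23.705,74.05): [(14.6465, 55.9606) (21.5265, 67.6083) (21.9733, 71.4398) (0, 87.5043) (0, 46.7916)]  |A|=537.6422
10. ⊥bis P4·P9 via (9.495,38.995): [(14.6465, 55.9606) (21.5265, 67.6083) (21.9733, 71.4398) (0, 87.5043) (0, 46.7916)]  |A|=537.6422
11. canonical 5-gon: [(14.6465, 55.9606) (21.5265, 67.6083) (21.9733, 71.4398) (0, 87.5043) (0, 46.7916)]
12. shoelace: 537.6422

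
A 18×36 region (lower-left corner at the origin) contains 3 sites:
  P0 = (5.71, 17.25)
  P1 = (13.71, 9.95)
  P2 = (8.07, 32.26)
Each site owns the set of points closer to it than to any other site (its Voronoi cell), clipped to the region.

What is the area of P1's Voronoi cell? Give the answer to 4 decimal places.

Area of P1's cell: 230.7945

1. box [0,18]×[0,36]: [(0, 0) (18, 0) (18, 36) (0, 36)]
2. ⊥bis P1·P0 via (9.71,13.6): [(0, 2.9589) (0, 0) (18, 0) (18, 22.6849)]  |A|=230.7945
3. ⊥bis P1·P2 via (10.89,21.105): [(0, 2.9589) (0, 0) (18, 0) (18, 22.6849)]  |A|=230.7945
4. canonical 4-gon: [(0, 2.9589) (0, 0) (18, 0) (18, 22.6849)]
5. shoelace: 230.7945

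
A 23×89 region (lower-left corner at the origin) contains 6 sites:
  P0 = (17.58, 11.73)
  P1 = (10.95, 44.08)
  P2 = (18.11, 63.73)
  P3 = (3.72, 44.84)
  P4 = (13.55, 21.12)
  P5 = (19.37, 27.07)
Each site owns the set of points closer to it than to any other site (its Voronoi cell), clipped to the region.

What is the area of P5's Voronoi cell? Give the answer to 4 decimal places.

1. box [0,23]×[0,89]: [(0, 0) (23, 0) (23, 89) (0, 89)]
2. ⊥bis P5·P0 via (18.475,19.4): [(0, 21.5558) (23, 18.872) (23, 89) (0, 89)]  |A|=1582.0803
3. ⊥bis P5·P1 via (15.16,35.575): [(0, 28.0708) (0, 21.5558) (23, 18.872) (23, 39.4558)]  |A|=311.6359
4. ⊥bis P5·P2 via (18.74,45.4): [(0, 28.0708) (0, 21.5558) (23, 18.872) (23, 39.4558)]  |A|=311.6359
5. ⊥bis P5·P3 via (11.545,35.955): [(5.9203, 31.0013) (0, 25.7873) (0, 21.5558) (23, 18.872) (23, 39.4558)]  |A|=304.8767
6. ⊥bis P5·P4 via (16.46,24.095): [(8.2304, 32.1448) (21.6371, 19.031) (23, 18.872) (23, 39.4558)]  |A|=159.8781
7. canonical 4-gon: [(8.2304, 32.1448) (21.6371, 19.031) (23, 18.872) (23, 39.4558)]
8. shoelace: 159.8781

Area of P5's cell: 159.8781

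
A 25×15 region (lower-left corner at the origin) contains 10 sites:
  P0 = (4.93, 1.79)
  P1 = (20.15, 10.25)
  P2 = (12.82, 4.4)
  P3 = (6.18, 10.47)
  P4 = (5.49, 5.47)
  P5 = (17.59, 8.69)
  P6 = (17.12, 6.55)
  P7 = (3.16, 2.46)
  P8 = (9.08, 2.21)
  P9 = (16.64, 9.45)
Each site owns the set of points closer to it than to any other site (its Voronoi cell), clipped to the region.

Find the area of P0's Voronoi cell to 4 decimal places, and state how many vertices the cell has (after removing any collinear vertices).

1. box [0,25]×[0,15]: [(0, 0) (25, 0) (25, 15) (0, 15)]
2. ⊥bis P0·P1 via (12.54,6.02): [(0, 0) (15.8862, 0) (7.5485, 15) (0, 15)]  |A|=175.7602
3. ⊥bis P0·P2 via (8.875,3.095): [(0, 0) (9.8988, 0) (4.9368, 15) (0, 15)]  |A|=111.2675
4. ⊥bis P0·P3 via (5.555,6.13): [(0, 6.93) (0, 0) (9.8988, 0) (7.9869, 5.7798)]  |A|=56.281
5. ⊥bis P0·P4 via (5.21,3.63): [(0, 4.4228) (0, 0) (9.8988, 0) (8.8829, 3.0711)]  |A|=34.8438
6. ⊥bis P0·P5 via (11.26,5.24): [(0, 4.4228) (0, 0) (9.8988, 0) (8.8829, 3.0711)]  |A|=34.8438
7. ⊥bis P0·P6 via (11.025,4.17): [(0, 4.4228) (0, 0) (9.8988, 0) (8.8829, 3.0711)]  |A|=34.8438
8. ⊥bis P0·P7 via (4.045,2.125): [(4.6471, 3.7157) (3.2406, 0) (9.8988, 0) (8.8829, 3.0711)]  |A|=18.5466
9. ⊥bis P0·P8 via (7.005,2): [(6.8655, 3.3781) (4.6471, 3.7157) (3.2406, 0) (7.2074, 0)]  |A|=11.0589
10. ⊥bis P0·P9 via (10.785,5.62): [(6.8655, 3.3781) (4.6471, 3.7157) (3.2406, 0) (7.2074, 0)]  |A|=11.0589
11. canonical 4-gon: [(6.8655, 3.3781) (4.6471, 3.7157) (3.2406, 0) (7.2074, 0)]
12. shoelace: 11.0589

Area of P0's cell: 11.0589 (4 vertices)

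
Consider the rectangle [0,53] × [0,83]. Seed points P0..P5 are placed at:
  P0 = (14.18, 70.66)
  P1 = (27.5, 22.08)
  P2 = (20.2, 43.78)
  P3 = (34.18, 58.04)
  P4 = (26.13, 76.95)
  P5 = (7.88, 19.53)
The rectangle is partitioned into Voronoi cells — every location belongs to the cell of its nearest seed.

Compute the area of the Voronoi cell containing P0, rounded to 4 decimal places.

1. box [0,53]×[0,83]: [(0, 0) (53, 0) (53, 83) (0, 83)]
2. ⊥bis P0·P1 via (20.84,46.37): [(0, 40.6559) (53, 55.1879) (53, 83) (0, 83)]  |A|=1859.1394
3. ⊥bis P0·P2 via (17.19,57.22): [(0, 53.3702) (53, 65.2399) (53, 83) (0, 83)]  |A|=1255.8322
4. ⊥bis P0·P3 via (24.18,64.35): [(0, 53.3702) (20.0909, 57.8697) (35.9481, 83) (0, 83)]  |A|=749.3396
5. ⊥bis P0·P4 via (20.155,73.805): [(0, 53.3702) (20.0909, 57.8697) (24.6989, 65.1723) (15.3151, 83) (0, 83)]  |A|=565.4202
6. ⊥bis P0·P5 via (11.03,45.095): [(0, 53.3702) (20.0909, 57.8697) (24.6989, 65.1723) (15.3151, 83) (0, 83)]  |A|=565.4202
7. canonical 5-gon: [(0, 53.3702) (20.0909, 57.8697) (24.6989, 65.1723) (15.3151, 83) (0, 83)]
8. shoelace: 565.4202

Area of P0's cell: 565.4202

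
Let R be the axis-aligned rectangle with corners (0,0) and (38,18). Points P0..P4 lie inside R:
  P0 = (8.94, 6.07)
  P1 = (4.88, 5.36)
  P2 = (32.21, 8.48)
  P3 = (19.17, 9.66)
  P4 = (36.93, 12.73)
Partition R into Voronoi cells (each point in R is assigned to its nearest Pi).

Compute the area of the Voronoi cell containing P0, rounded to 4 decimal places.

Area of P0's cell: 131.7810

1. box [0,38]×[0,18]: [(0, 0) (38, 0) (38, 18) (0, 18)]
2. ⊥bis P0·P1 via (6.91,5.715): [(7.9094, 0) (38, 0) (38, 18) (4.7616, 18)]  |A|=569.9605
3. ⊥bis P0·P2 via (20.575,7.275): [(7.9094, 0) (21.3284, 0) (19.4642, 18) (4.7616, 18)]  |A|=253.0947
4. ⊥bis P0·P3 via (14.055,7.865): [(7.9094, 0) (16.8151, 0) (10.4983, 18) (4.7616, 18)]  |A|=131.781
5. ⊥bis P0·P4 via (22.935,9.4): [(7.9094, 0) (16.8151, 0) (10.4983, 18) (4.7616, 18)]  |A|=131.781
6. canonical 4-gon: [(7.9094, 0) (16.8151, 0) (10.4983, 18) (4.7616, 18)]
7. shoelace: 131.781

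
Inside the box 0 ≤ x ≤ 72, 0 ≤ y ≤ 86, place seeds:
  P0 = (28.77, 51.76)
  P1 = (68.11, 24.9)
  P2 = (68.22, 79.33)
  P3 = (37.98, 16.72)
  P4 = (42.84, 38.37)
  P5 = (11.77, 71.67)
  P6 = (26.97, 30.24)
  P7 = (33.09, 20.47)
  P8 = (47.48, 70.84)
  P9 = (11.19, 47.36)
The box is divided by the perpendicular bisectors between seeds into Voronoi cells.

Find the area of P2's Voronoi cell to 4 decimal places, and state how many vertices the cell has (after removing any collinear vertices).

Area of P2's cell: 395.8796 (4 vertices)

1. box [0,72]×[0,86]: [(0, 0) (72, 0) (72, 86) (0, 86)]
2. ⊥bis P2·P0 via (48.495,65.545): [(72, 31.9116) (72, 86) (34.1998, 86)]  |A|=1022.2749
3. ⊥bis P2·P1 via (68.165,52.115): [(57.8661, 52.1358) (72, 52.1072) (72, 86) (34.1998, 86)]  |A|=879.5537
4. ⊥bis P2·P3 via (53.1,48.025): [(57.8661, 52.1358) (72, 52.1072) (72, 86) (34.1998, 86)]  |A|=879.5537
5. ⊥bis P2·P4 via (55.53,58.85): [(51.3743, 61.425) (66.3936, 52.1186) (72, 52.1072) (72, 86) (34.1998, 86)]  |A|=840.003
6. ⊥bis P2·P5 via (39.995,75.5): [(39.6232, 78.2396) (51.3743, 61.425) (66.3936, 52.1186) (72, 52.1072) (72, 86) (38.5702, 86)]  |A|=823.0451
7. ⊥bis P2·P6 via (47.595,54.785): [(39.6232, 78.2396) (51.3743, 61.425) (66.3936, 52.1186) (72, 52.1072) (72, 86) (38.5702, 86)]  |A|=823.0451
8. ⊥bis P2·P7 via (50.655,49.9): [(39.6232, 78.2396) (51.3743, 61.425) (66.3936, 52.1186) (72, 52.1072) (72, 86) (38.5702, 86)]  |A|=823.0451
9. ⊥bis P2·P8 via (57.85,75.085): [(67.2521, 52.1168) (72, 52.1072) (72, 86) (53.3819, 86)]  |A|=395.8796
10. ⊥bis P2·P9 via (39.705,63.345): [(67.2521, 52.1168) (72, 52.1072) (72, 86) (53.3819, 86)]  |A|=395.8796
11. canonical 4-gon: [(67.2521, 52.1168) (72, 52.1072) (72, 86) (53.3819, 86)]
12. shoelace: 395.8796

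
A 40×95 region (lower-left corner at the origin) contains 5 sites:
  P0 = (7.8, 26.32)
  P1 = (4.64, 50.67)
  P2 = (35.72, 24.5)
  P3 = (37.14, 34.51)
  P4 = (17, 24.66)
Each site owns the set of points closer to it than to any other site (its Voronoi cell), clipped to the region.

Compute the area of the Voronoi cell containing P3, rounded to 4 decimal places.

1. box [0,40]×[0,95]: [(0, 0) (40, 0) (40, 95) (0, 95)]
2. ⊥bis P3·P0 via (22.47,30.415): [(30.9601, 0) (40, 0) (40, 95) (4.4417, 95)]  |A|=2118.4169
3. ⊥bis P3·P1 via (20.89,42.59): [(19.7253, 40.2476) (30.9601, 0) (40, 0) (40, 81.0229)]  |A|=1003.2746
4. ⊥bis P3·P2 via (36.43,29.505): [(19.7253, 40.2476) (22.1589, 31.5295) (40, 28.9986) (40, 81.0229)]  |A|=602.0795
5. ⊥bis P3·P4 via (27.07,29.585): [(20.799, 42.4071) (26.4142, 30.9258) (40, 28.9986) (40, 81.0229)]  |A|=572.0381
6. canonical 4-gon: [(20.799, 42.4071) (26.4142, 30.9258) (40, 28.9986) (40, 81.0229)]
7. shoelace: 572.0381

Area of P3's cell: 572.0381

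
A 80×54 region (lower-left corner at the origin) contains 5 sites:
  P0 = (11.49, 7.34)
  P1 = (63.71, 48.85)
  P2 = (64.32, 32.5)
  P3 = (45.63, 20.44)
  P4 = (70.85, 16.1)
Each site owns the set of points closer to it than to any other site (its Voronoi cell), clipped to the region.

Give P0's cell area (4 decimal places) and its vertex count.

1. box [0,80]×[0,54]: [(0, 0) (80, 0) (80, 54) (0, 54)]
2. ⊥bis P0·P1 via (37.6,28.095): [(0, 0) (59.9329, 0) (17.008, 54) (0, 54)]  |A|=2077.4028
3. ⊥bis P0·P2 via (37.905,19.92): [(0, 0) (47.3918, 0) (28.6489, 39.3555) (17.008, 54) (0, 54)]  |A|=1830.622
4. ⊥bis P0·P3 via (28.56,13.89): [(0, 0) (33.8898, 0) (13.1692, 54) (0, 54)]  |A|=1270.5934
5. ⊥bis P0·P4 via (41.17,11.72): [(0, 0) (33.8898, 0) (13.1692, 54) (0, 54)]  |A|=1270.5934
6. canonical 4-gon: [(0, 0) (33.8898, 0) (13.1692, 54) (0, 54)]
7. shoelace: 1270.5934

Area of P0's cell: 1270.5934 (4 vertices)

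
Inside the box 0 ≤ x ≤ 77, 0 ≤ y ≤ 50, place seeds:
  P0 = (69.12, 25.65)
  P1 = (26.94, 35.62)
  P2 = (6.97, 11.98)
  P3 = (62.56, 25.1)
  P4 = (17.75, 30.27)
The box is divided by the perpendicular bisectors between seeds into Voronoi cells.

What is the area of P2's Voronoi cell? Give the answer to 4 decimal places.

Area of P2's cell: 656.6001

1. box [0,77]×[0,50]: [(0, 0) (77, 0) (77, 50) (0, 50)]
2. ⊥bis P2·P0 via (38.045,18.815): [(0, 0) (42.1834, 0) (31.1858, 50) (0, 50)]  |A|=1834.2299
3. ⊥bis P2·P1 via (16.955,23.8): [(0, 38.1228) (0, 0) (42.1834, 0) (41.5112, 3.056)]  |A|=855.7189
4. ⊥bis P2·P3 via (34.765,18.54): [(37.6495, 6.3182) (0, 38.1228) (0, 0) (39.1407, 0)]  |A|=841.3023
5. ⊥bis P2·P4 via (12.36,21.125): [(37.6766, 6.2036) (0, 28.4099) (0, 0) (39.1407, 0)]  |A|=656.6001
6. canonical 4-gon: [(37.6766, 6.2036) (0, 28.4099) (0, 0) (39.1407, 0)]
7. shoelace: 656.6001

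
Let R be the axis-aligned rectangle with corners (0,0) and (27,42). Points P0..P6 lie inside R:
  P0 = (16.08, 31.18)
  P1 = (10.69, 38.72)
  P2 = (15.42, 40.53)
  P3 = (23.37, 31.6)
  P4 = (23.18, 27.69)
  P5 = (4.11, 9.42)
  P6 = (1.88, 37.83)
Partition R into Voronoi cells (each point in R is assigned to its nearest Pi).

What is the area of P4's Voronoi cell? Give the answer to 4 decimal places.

1. box [0,27]×[0,42]: [(0, 0) (27, 0) (27, 42) (0, 42)]
2. ⊥bis P4·P0 via (19.63,29.435): [(5.1612, 0) (27, 0) (27, 42) (25.8063, 42)]  |A|=483.6812
3. ⊥bis P4·P1 via (16.935,33.205): [(5.1612, 0) (27, 0) (27, 42) (25.8063, 42)]  |A|=483.6812
4. ⊥bis P4·P2 via (19.3,34.11): [(23.0386, 36.3695) (5.1612, 0) (27, 0) (27, 38.7636)]  |A|=473.9103
5. ⊥bis P4·P3 via (23.275,29.645): [(19.8159, 29.8131) (5.1612, 0) (27, 0) (27, 29.464)]  |A|=431.3772
6. ⊥bis P4·P5 via (13.645,18.555): [(19.8159, 29.8131) (14.066, 18.1156) (27, 4.6152) (27, 29.464)]  |A|=203.7194
7. ⊥bis P4·P6 via (12.53,32.76): [(19.8159, 29.8131) (14.066, 18.1156) (27, 4.6152) (27, 29.464)]  |A|=203.7194
8. canonical 4-gon: [(19.8159, 29.8131) (14.066, 18.1156) (27, 4.6152) (27, 29.464)]
9. shoelace: 203.7194

Area of P4's cell: 203.7194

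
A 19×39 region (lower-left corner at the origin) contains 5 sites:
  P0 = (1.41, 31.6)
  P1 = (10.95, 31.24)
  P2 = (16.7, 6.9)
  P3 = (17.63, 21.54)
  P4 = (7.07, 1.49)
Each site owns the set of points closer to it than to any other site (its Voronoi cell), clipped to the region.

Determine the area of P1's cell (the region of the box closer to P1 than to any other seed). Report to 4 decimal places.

1. box [0,19]×[0,39]: [(0, 0) (19, 0) (19, 39) (0, 39)]
2. ⊥bis P1·P0 via (6.18,31.42): [(4.9943, 0) (19, 0) (19, 39) (6.466, 39)]  |A|=517.5226
3. ⊥bis P1·P2 via (13.825,19.07): [(5.641, 17.1366) (19, 20.2925) (19, 39) (6.466, 39)]  |A|=261.9738
4. ⊥bis P1·P3 via (14.29,26.39): [(5.7687, 20.5218) (19, 29.6336) (19, 39) (6.466, 39)]  |A|=177.7675
5. ⊥bis P1·P4 via (9.01,16.365): [(5.7687, 20.5218) (19, 29.6336) (19, 39) (6.466, 39)]  |A|=177.7675
6. canonical 4-gon: [(5.7687, 20.5218) (19, 29.6336) (19, 39) (6.466, 39)]
7. shoelace: 177.7675

Area of P1's cell: 177.7675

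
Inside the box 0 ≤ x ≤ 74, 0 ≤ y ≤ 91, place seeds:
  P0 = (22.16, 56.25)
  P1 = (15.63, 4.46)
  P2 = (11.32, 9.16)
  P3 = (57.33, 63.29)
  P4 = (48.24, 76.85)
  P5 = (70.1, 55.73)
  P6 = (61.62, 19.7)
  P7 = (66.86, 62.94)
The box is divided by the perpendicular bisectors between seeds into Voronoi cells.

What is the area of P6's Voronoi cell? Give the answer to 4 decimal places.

Area of P6's cell: 1404.4655

1. box [0,74]×[0,91]: [(0, 0) (74, 0) (74, 91) (0, 91)]
2. ⊥bis P6·P0 via (41.89,37.975): [(6.7155, 0) (74, 0) (74, 72.6415)]  |A|=2443.824
3. ⊥bis P6·P1 via (38.625,12.08): [(33.1653, 28.5557) (42.628, 0) (74, 0) (74, 72.6415)]  |A|=1931.07
4. ⊥bis P6·P2 via (36.47,14.43): [(33.4465, 28.8592) (34.1029, 25.7263) (42.628, 0) (74, 0) (74, 72.6415)]  |A|=1930.53
5. ⊥bis P6·P3 via (59.475,41.495): [(43.7136, 39.9438) (33.4465, 28.8592) (34.1029, 25.7263) (42.628, 0) (74, 0) (74, 42.9245)]  |A|=1480.5199
6. ⊥bis P6·P4 via (54.93,48.275): [(43.7136, 39.9438) (33.4465, 28.8592) (34.1029, 25.7263) (42.628, 0) (74, 0) (74, 42.9245)]  |A|=1480.5199
7. ⊥bis P6·P5 via (65.86,37.715): [(52.6524, 40.8235) (43.7136, 39.9438) (33.4465, 28.8592) (34.1029, 25.7263) (42.628, 0) (74, 0) (74, 35.7992)]  |A|=1404.4655
8. ⊥bis P6·P7 via (64.24,41.32): [(52.6524, 40.8235) (43.7136, 39.9438) (33.4465, 28.8592) (34.1029, 25.7263) (42.628, 0) (74, 0) (74, 35.7992)]  |A|=1404.4655
9. canonical 7-gon: [(52.6524, 40.8235) (43.7136, 39.9438) (33.4465, 28.8592) (34.1029, 25.7263) (42.628, 0) (74, 0) (74, 35.7992)]
10. shoelace: 1404.4655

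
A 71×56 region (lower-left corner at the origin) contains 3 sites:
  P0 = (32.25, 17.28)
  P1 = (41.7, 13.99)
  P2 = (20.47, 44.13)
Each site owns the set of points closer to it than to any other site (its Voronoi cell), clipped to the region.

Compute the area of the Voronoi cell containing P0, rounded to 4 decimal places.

1. box [0,71]×[0,56]: [(0, 0) (71, 0) (71, 56) (0, 56)]
2. ⊥bis P0·P1 via (36.975,15.635): [(0, 0) (31.5317, 0) (51.028, 56) (0, 56)]  |A|=2311.6717
3. ⊥bis P0·P2 via (26.36,30.705): [(0, 19.14) (0, 0) (31.5317, 0) (45.0811, 38.9186)]  |A|=1045.0109
4. canonical 4-gon: [(0, 19.14) (0, 0) (31.5317, 0) (45.0811, 38.9186)]
5. shoelace: 1045.0109

Area of P0's cell: 1045.0109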